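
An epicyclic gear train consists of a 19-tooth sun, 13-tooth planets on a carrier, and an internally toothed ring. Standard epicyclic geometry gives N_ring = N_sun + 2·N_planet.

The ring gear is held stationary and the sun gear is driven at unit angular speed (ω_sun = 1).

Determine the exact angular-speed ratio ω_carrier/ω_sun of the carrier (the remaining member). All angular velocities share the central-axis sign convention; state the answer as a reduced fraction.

N_ring = 19 + 2·13 = 45
19(ω_s−ω_c) = −45(ω_r−ω_c),  ω_r=0, ω_s=1
19(1−ω_c) = −45(0−ω_c)  ⇒  64ω_c = 19  ⇒  ω_c = 19/64
ω_c/ω_s = 19/64

19/64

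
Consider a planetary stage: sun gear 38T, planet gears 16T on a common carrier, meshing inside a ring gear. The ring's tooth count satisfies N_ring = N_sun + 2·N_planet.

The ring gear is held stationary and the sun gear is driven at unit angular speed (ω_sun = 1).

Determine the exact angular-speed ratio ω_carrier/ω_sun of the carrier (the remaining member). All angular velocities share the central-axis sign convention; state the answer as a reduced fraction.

19/54

N_ring = 38 + 2·16 = 70
38(ω_s−ω_c) = −70(ω_r−ω_c),  ω_r=0, ω_s=1
38(1−ω_c) = −70(0−ω_c)  ⇒  108ω_c = 38  ⇒  ω_c = 19/54
ω_c/ω_s = 19/54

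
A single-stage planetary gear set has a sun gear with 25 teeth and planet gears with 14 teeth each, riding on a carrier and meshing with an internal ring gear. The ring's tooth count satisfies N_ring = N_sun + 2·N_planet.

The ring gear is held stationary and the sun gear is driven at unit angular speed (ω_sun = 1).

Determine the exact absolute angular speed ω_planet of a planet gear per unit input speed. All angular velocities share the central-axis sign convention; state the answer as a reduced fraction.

-25/28

N_ring = 25 + 2·14 = 53
25(ω_s−ω_c) = −53(ω_r−ω_c),  ω_r=0, ω_s=1
25(1−ω_c) = −53(0−ω_c)  ⇒  78ω_c = 25  ⇒  ω_c = 25/78
sun–planet: 25·(1−25/78) = −14·(ω_p−ω_c)  ⇒  ω_p−ω_c = −(25/14)·(53/78) = -1325/1092
ω_p = 25/78 − 1325/1092 = -25/28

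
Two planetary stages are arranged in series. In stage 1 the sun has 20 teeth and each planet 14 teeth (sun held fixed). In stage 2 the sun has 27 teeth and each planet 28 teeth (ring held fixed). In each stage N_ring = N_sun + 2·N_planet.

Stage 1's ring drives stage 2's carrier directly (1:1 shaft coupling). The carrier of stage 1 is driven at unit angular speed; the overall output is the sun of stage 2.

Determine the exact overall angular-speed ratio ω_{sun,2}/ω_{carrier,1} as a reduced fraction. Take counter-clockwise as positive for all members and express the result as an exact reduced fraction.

935/162

Stage 1: N_ring = 20 + 2·14 = 48
Stage 1: 20(ω_s−ω_c) = −48(ω_r−ω_c),  ω_s=0, ω_c=1
Stage 1: ω_r = 1 − (20/48)(0−1) = 17/12
  ⇒ ω_r¹/ω_c¹ = 17/12
Stage 2: N_ring = 27 + 2·28 = 83
Stage 2: 27(ω_s−ω_c) = −83(ω_r−ω_c),  ω_r=0, ω_c=1
Stage 2: ω_s = 1 − (83/27)(0−1) = 110/27
  ⇒ ω_s²/ω_c² = 110/27
Coupling ω_c² = ω_r¹ ⇒ overall = 17/12 × 110/27 = 935/162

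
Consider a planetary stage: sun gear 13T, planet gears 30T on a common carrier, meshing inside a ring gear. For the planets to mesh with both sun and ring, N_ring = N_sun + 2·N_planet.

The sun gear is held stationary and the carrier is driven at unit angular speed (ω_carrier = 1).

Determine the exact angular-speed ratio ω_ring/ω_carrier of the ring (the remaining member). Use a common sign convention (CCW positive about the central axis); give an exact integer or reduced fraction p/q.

N_ring = 13 + 2·30 = 73
13(ω_s−ω_c) = −73(ω_r−ω_c),  ω_s=0, ω_c=1
ω_r = 1 − (13/73)(0−1) = 86/73
ω_r/ω_c = 86/73

86/73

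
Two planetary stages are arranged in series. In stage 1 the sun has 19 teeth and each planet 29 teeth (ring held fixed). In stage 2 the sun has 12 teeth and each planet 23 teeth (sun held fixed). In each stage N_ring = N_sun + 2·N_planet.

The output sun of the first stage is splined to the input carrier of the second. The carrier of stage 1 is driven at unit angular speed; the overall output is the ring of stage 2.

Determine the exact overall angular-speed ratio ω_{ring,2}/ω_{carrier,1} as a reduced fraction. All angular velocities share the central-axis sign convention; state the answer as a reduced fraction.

3360/551

Stage 1: N_ring = 19 + 2·29 = 77
Stage 1: 19(ω_s−ω_c) = −77(ω_r−ω_c),  ω_r=0, ω_c=1
Stage 1: ω_s = 1 − (77/19)(0−1) = 96/19
  ⇒ ω_s¹/ω_c¹ = 96/19
Stage 2: N_ring = 12 + 2·23 = 58
Stage 2: 12(ω_s−ω_c) = −58(ω_r−ω_c),  ω_s=0, ω_c=1
Stage 2: ω_r = 1 − (12/58)(0−1) = 35/29
  ⇒ ω_r²/ω_c² = 35/29
Coupling ω_c² = ω_s¹ ⇒ overall = 96/19 × 35/29 = 3360/551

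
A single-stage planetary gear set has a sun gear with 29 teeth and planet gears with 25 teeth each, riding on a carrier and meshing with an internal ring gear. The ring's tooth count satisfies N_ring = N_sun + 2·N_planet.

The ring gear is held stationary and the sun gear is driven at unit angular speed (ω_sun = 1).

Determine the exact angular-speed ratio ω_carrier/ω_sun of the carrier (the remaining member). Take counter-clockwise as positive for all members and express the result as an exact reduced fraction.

N_ring = 29 + 2·25 = 79
29(ω_s−ω_c) = −79(ω_r−ω_c),  ω_r=0, ω_s=1
29(1−ω_c) = −79(0−ω_c)  ⇒  108ω_c = 29  ⇒  ω_c = 29/108
ω_c/ω_s = 29/108

29/108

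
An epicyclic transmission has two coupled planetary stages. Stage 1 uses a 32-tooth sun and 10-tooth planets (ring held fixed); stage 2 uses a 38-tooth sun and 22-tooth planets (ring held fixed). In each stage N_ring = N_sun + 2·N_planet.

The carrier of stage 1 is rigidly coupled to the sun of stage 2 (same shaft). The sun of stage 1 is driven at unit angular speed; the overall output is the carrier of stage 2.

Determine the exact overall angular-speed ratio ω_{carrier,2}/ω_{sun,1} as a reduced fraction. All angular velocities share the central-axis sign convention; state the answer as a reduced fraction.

Stage 1: N_ring = 32 + 2·10 = 52
Stage 1: 32(ω_s−ω_c) = −52(ω_r−ω_c),  ω_r=0, ω_s=1
Stage 1: 32(1−ω_c) = −52(0−ω_c)  ⇒  84ω_c = 32  ⇒  ω_c = 8/21
  ⇒ ω_c¹/ω_s¹ = 8/21
Stage 2: N_ring = 38 + 2·22 = 82
Stage 2: 38(ω_s−ω_c) = −82(ω_r−ω_c),  ω_r=0, ω_s=1
Stage 2: 38(1−ω_c) = −82(0−ω_c)  ⇒  120ω_c = 38  ⇒  ω_c = 19/60
  ⇒ ω_c²/ω_s² = 19/60
Coupling ω_s² = ω_c¹ ⇒ overall = 8/21 × 19/60 = 38/315

38/315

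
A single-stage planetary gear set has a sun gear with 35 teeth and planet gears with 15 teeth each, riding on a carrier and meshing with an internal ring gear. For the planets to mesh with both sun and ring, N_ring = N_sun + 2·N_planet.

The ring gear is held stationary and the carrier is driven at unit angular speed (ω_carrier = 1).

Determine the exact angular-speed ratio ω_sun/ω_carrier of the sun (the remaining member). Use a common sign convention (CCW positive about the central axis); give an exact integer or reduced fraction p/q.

20/7

N_ring = 35 + 2·15 = 65
35(ω_s−ω_c) = −65(ω_r−ω_c),  ω_r=0, ω_c=1
ω_s = 1 − (65/35)(0−1) = 20/7
ω_s/ω_c = 20/7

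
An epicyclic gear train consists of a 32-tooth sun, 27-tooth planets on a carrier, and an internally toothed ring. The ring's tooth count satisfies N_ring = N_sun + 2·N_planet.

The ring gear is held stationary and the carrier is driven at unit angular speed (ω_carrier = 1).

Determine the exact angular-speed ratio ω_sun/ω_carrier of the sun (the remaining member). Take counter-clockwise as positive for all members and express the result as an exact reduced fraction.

59/16

N_ring = 32 + 2·27 = 86
32(ω_s−ω_c) = −86(ω_r−ω_c),  ω_r=0, ω_c=1
ω_s = 1 − (86/32)(0−1) = 59/16
ω_s/ω_c = 59/16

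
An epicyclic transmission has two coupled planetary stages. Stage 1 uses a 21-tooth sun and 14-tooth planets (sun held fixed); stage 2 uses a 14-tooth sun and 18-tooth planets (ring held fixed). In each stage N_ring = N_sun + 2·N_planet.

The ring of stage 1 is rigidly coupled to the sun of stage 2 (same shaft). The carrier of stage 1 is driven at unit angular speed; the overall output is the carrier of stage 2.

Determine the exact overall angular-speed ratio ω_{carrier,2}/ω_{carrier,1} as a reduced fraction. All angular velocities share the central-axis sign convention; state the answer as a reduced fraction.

Stage 1: N_ring = 21 + 2·14 = 49
Stage 1: 21(ω_s−ω_c) = −49(ω_r−ω_c),  ω_s=0, ω_c=1
Stage 1: ω_r = 1 − (21/49)(0−1) = 10/7
  ⇒ ω_r¹/ω_c¹ = 10/7
Stage 2: N_ring = 14 + 2·18 = 50
Stage 2: 14(ω_s−ω_c) = −50(ω_r−ω_c),  ω_r=0, ω_s=1
Stage 2: 14(1−ω_c) = −50(0−ω_c)  ⇒  64ω_c = 14  ⇒  ω_c = 7/32
  ⇒ ω_c²/ω_s² = 7/32
Coupling ω_s² = ω_r¹ ⇒ overall = 10/7 × 7/32 = 5/16

5/16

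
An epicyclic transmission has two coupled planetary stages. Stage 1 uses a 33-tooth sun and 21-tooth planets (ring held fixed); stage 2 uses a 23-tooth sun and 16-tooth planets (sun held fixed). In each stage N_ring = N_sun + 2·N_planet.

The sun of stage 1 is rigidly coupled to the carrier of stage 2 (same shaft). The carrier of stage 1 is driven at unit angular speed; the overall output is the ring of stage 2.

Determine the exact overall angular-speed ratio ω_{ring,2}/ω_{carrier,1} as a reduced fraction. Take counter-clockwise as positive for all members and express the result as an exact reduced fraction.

2808/605

Stage 1: N_ring = 33 + 2·21 = 75
Stage 1: 33(ω_s−ω_c) = −75(ω_r−ω_c),  ω_r=0, ω_c=1
Stage 1: ω_s = 1 − (75/33)(0−1) = 36/11
  ⇒ ω_s¹/ω_c¹ = 36/11
Stage 2: N_ring = 23 + 2·16 = 55
Stage 2: 23(ω_s−ω_c) = −55(ω_r−ω_c),  ω_s=0, ω_c=1
Stage 2: ω_r = 1 − (23/55)(0−1) = 78/55
  ⇒ ω_r²/ω_c² = 78/55
Coupling ω_c² = ω_s¹ ⇒ overall = 36/11 × 78/55 = 2808/605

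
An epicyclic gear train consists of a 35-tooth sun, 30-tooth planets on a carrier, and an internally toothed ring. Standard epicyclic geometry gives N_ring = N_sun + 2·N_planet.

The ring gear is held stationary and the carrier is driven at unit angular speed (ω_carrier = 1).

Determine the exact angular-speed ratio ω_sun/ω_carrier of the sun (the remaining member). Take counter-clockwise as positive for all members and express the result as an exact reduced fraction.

26/7

N_ring = 35 + 2·30 = 95
35(ω_s−ω_c) = −95(ω_r−ω_c),  ω_r=0, ω_c=1
ω_s = 1 − (95/35)(0−1) = 26/7
ω_s/ω_c = 26/7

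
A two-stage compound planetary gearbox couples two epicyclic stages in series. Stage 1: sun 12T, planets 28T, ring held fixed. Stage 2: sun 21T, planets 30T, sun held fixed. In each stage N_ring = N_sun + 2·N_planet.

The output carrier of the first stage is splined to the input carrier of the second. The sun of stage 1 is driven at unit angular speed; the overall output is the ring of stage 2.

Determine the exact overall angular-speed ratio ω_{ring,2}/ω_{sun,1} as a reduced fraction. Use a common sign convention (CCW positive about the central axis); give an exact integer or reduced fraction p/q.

17/90

Stage 1: N_ring = 12 + 2·28 = 68
Stage 1: 12(ω_s−ω_c) = −68(ω_r−ω_c),  ω_r=0, ω_s=1
Stage 1: 12(1−ω_c) = −68(0−ω_c)  ⇒  80ω_c = 12  ⇒  ω_c = 3/20
  ⇒ ω_c¹/ω_s¹ = 3/20
Stage 2: N_ring = 21 + 2·30 = 81
Stage 2: 21(ω_s−ω_c) = −81(ω_r−ω_c),  ω_s=0, ω_c=1
Stage 2: ω_r = 1 − (21/81)(0−1) = 34/27
  ⇒ ω_r²/ω_c² = 34/27
Coupling ω_c² = ω_c¹ ⇒ overall = 3/20 × 34/27 = 17/90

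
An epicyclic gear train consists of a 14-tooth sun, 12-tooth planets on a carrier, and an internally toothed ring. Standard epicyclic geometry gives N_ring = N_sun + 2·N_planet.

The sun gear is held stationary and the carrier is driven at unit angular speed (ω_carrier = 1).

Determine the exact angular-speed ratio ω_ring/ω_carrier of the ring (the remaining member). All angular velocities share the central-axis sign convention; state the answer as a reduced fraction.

26/19

N_ring = 14 + 2·12 = 38
14(ω_s−ω_c) = −38(ω_r−ω_c),  ω_s=0, ω_c=1
ω_r = 1 − (14/38)(0−1) = 26/19
ω_r/ω_c = 26/19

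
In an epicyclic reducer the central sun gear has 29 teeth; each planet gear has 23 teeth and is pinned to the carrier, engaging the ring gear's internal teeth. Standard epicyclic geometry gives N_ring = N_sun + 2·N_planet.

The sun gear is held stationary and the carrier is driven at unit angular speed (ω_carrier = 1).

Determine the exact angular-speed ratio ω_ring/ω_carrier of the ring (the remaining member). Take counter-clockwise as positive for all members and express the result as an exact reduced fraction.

104/75

N_ring = 29 + 2·23 = 75
29(ω_s−ω_c) = −75(ω_r−ω_c),  ω_s=0, ω_c=1
ω_r = 1 − (29/75)(0−1) = 104/75
ω_r/ω_c = 104/75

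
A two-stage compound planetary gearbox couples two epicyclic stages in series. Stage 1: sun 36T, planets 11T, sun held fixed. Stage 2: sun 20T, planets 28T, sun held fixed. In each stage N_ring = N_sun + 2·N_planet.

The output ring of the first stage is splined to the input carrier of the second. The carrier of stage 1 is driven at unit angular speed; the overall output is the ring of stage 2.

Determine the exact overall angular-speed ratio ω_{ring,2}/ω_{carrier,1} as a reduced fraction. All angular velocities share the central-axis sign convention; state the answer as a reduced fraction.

1128/551

Stage 1: N_ring = 36 + 2·11 = 58
Stage 1: 36(ω_s−ω_c) = −58(ω_r−ω_c),  ω_s=0, ω_c=1
Stage 1: ω_r = 1 − (36/58)(0−1) = 47/29
  ⇒ ω_r¹/ω_c¹ = 47/29
Stage 2: N_ring = 20 + 2·28 = 76
Stage 2: 20(ω_s−ω_c) = −76(ω_r−ω_c),  ω_s=0, ω_c=1
Stage 2: ω_r = 1 − (20/76)(0−1) = 24/19
  ⇒ ω_r²/ω_c² = 24/19
Coupling ω_c² = ω_r¹ ⇒ overall = 47/29 × 24/19 = 1128/551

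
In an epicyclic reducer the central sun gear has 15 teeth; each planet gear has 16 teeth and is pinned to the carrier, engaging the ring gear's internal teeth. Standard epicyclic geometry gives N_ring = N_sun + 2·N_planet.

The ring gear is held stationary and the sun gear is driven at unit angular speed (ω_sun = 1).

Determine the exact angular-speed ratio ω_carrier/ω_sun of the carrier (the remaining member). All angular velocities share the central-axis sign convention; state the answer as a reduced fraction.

15/62

N_ring = 15 + 2·16 = 47
15(ω_s−ω_c) = −47(ω_r−ω_c),  ω_r=0, ω_s=1
15(1−ω_c) = −47(0−ω_c)  ⇒  62ω_c = 15  ⇒  ω_c = 15/62
ω_c/ω_s = 15/62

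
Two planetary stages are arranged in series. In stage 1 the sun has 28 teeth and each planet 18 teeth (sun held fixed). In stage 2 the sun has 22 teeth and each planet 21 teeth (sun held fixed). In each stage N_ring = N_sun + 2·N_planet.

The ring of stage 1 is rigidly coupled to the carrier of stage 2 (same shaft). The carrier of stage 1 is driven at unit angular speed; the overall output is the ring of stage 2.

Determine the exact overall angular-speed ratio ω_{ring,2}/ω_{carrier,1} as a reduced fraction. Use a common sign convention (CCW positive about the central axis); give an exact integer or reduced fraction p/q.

Stage 1: N_ring = 28 + 2·18 = 64
Stage 1: 28(ω_s−ω_c) = −64(ω_r−ω_c),  ω_s=0, ω_c=1
Stage 1: ω_r = 1 − (28/64)(0−1) = 23/16
  ⇒ ω_r¹/ω_c¹ = 23/16
Stage 2: N_ring = 22 + 2·21 = 64
Stage 2: 22(ω_s−ω_c) = −64(ω_r−ω_c),  ω_s=0, ω_c=1
Stage 2: ω_r = 1 − (22/64)(0−1) = 43/32
  ⇒ ω_r²/ω_c² = 43/32
Coupling ω_c² = ω_r¹ ⇒ overall = 23/16 × 43/32 = 989/512

989/512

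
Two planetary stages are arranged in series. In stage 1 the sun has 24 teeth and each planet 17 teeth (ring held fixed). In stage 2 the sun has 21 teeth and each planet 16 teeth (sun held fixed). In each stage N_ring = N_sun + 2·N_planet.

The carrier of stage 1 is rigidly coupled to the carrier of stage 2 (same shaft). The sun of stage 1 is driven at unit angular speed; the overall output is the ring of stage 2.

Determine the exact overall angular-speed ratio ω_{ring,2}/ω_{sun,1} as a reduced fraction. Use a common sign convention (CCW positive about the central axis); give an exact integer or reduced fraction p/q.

888/2173

Stage 1: N_ring = 24 + 2·17 = 58
Stage 1: 24(ω_s−ω_c) = −58(ω_r−ω_c),  ω_r=0, ω_s=1
Stage 1: 24(1−ω_c) = −58(0−ω_c)  ⇒  82ω_c = 24  ⇒  ω_c = 12/41
  ⇒ ω_c¹/ω_s¹ = 12/41
Stage 2: N_ring = 21 + 2·16 = 53
Stage 2: 21(ω_s−ω_c) = −53(ω_r−ω_c),  ω_s=0, ω_c=1
Stage 2: ω_r = 1 − (21/53)(0−1) = 74/53
  ⇒ ω_r²/ω_c² = 74/53
Coupling ω_c² = ω_c¹ ⇒ overall = 12/41 × 74/53 = 888/2173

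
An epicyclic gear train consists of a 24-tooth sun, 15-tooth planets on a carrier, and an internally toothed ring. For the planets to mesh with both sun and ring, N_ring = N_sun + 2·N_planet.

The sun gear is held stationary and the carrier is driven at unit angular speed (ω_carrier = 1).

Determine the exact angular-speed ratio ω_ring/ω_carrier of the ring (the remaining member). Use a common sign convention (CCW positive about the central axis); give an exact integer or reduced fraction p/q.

13/9

N_ring = 24 + 2·15 = 54
24(ω_s−ω_c) = −54(ω_r−ω_c),  ω_s=0, ω_c=1
ω_r = 1 − (24/54)(0−1) = 13/9
ω_r/ω_c = 13/9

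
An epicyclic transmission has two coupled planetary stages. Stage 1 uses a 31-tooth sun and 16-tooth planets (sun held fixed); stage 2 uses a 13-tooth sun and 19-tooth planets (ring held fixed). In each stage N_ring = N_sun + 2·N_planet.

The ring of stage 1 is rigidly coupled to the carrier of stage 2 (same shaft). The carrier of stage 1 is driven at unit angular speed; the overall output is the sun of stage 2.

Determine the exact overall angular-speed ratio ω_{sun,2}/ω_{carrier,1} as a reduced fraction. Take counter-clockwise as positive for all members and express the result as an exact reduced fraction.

Stage 1: N_ring = 31 + 2·16 = 63
Stage 1: 31(ω_s−ω_c) = −63(ω_r−ω_c),  ω_s=0, ω_c=1
Stage 1: ω_r = 1 − (31/63)(0−1) = 94/63
  ⇒ ω_r¹/ω_c¹ = 94/63
Stage 2: N_ring = 13 + 2·19 = 51
Stage 2: 13(ω_s−ω_c) = −51(ω_r−ω_c),  ω_r=0, ω_c=1
Stage 2: ω_s = 1 − (51/13)(0−1) = 64/13
  ⇒ ω_s²/ω_c² = 64/13
Coupling ω_c² = ω_r¹ ⇒ overall = 94/63 × 64/13 = 6016/819

6016/819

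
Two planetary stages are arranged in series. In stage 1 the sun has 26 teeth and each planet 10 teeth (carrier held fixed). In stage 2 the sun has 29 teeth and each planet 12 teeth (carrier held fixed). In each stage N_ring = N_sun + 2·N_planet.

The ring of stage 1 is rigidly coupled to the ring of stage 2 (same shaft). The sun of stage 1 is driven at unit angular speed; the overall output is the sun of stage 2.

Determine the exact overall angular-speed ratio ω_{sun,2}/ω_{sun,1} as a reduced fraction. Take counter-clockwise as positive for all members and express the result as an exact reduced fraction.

689/667

Stage 1: N_ring = 26 + 2·10 = 46
Stage 1: 26(ω_s−ω_c) = −46(ω_r−ω_c),  ω_c=0, ω_s=1
Stage 1: ω_r = 0 − (26/46)(1−0) = -13/23
  ⇒ ω_r¹/ω_s¹ = -13/23
Stage 2: N_ring = 29 + 2·12 = 53
Stage 2: 29(ω_s−ω_c) = −53(ω_r−ω_c),  ω_c=0, ω_r=1
Stage 2: ω_s = 0 − (53/29)(1−0) = -53/29
  ⇒ ω_s²/ω_r² = -53/29
Coupling ω_r² = ω_r¹ ⇒ overall = -13/23 × -53/29 = 689/667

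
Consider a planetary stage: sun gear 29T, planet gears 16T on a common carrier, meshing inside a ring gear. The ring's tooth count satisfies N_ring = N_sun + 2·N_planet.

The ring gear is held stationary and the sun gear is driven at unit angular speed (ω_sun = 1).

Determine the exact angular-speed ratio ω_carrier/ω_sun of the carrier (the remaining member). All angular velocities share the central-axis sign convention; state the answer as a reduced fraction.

29/90

N_ring = 29 + 2·16 = 61
29(ω_s−ω_c) = −61(ω_r−ω_c),  ω_r=0, ω_s=1
29(1−ω_c) = −61(0−ω_c)  ⇒  90ω_c = 29  ⇒  ω_c = 29/90
ω_c/ω_s = 29/90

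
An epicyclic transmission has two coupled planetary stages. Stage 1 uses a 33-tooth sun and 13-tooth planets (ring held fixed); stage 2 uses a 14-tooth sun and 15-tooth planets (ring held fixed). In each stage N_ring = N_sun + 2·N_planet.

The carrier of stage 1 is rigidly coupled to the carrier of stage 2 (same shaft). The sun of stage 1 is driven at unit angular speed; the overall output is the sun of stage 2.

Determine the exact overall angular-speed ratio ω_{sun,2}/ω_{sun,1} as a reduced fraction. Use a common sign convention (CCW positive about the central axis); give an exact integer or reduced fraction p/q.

957/644

Stage 1: N_ring = 33 + 2·13 = 59
Stage 1: 33(ω_s−ω_c) = −59(ω_r−ω_c),  ω_r=0, ω_s=1
Stage 1: 33(1−ω_c) = −59(0−ω_c)  ⇒  92ω_c = 33  ⇒  ω_c = 33/92
  ⇒ ω_c¹/ω_s¹ = 33/92
Stage 2: N_ring = 14 + 2·15 = 44
Stage 2: 14(ω_s−ω_c) = −44(ω_r−ω_c),  ω_r=0, ω_c=1
Stage 2: ω_s = 1 − (44/14)(0−1) = 29/7
  ⇒ ω_s²/ω_c² = 29/7
Coupling ω_c² = ω_c¹ ⇒ overall = 33/92 × 29/7 = 957/644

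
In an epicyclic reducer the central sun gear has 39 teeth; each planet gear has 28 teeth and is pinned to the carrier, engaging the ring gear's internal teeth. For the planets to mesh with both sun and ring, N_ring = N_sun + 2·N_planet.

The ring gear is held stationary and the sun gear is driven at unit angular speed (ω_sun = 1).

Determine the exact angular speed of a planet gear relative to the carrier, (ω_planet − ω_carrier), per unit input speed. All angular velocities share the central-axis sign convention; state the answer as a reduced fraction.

N_ring = 39 + 2·28 = 95
39(ω_s−ω_c) = −95(ω_r−ω_c),  ω_r=0, ω_s=1
39(1−ω_c) = −95(0−ω_c)  ⇒  134ω_c = 39  ⇒  ω_c = 39/134
sun–planet: 39·(1−39/134) = −28·(ω_p−ω_c)  ⇒  ω_p−ω_c = −(39/28)·(95/134) = -3705/3752

-3705/3752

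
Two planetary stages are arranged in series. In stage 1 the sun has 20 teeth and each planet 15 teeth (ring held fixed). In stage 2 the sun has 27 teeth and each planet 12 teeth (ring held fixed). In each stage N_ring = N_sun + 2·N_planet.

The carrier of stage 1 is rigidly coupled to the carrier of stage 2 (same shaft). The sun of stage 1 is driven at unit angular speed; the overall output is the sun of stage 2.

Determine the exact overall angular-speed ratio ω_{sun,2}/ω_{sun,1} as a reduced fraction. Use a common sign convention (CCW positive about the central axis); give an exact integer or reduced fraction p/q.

Stage 1: N_ring = 20 + 2·15 = 50
Stage 1: 20(ω_s−ω_c) = −50(ω_r−ω_c),  ω_r=0, ω_s=1
Stage 1: 20(1−ω_c) = −50(0−ω_c)  ⇒  70ω_c = 20  ⇒  ω_c = 2/7
  ⇒ ω_c¹/ω_s¹ = 2/7
Stage 2: N_ring = 27 + 2·12 = 51
Stage 2: 27(ω_s−ω_c) = −51(ω_r−ω_c),  ω_r=0, ω_c=1
Stage 2: ω_s = 1 − (51/27)(0−1) = 26/9
  ⇒ ω_s²/ω_c² = 26/9
Coupling ω_c² = ω_c¹ ⇒ overall = 2/7 × 26/9 = 52/63

52/63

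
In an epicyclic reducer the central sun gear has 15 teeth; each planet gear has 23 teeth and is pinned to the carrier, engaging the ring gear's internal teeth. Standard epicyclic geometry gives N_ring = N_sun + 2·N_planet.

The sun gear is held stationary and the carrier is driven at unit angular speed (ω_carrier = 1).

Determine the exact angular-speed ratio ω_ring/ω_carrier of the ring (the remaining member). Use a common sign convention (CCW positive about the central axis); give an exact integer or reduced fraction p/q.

N_ring = 15 + 2·23 = 61
15(ω_s−ω_c) = −61(ω_r−ω_c),  ω_s=0, ω_c=1
ω_r = 1 − (15/61)(0−1) = 76/61
ω_r/ω_c = 76/61

76/61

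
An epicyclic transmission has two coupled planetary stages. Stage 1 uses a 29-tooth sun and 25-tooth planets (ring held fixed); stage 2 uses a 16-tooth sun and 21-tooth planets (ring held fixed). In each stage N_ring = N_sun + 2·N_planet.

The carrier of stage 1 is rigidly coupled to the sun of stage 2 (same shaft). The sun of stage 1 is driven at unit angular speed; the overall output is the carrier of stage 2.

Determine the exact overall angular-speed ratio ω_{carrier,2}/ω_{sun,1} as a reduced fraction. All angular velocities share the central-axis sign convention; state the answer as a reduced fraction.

Stage 1: N_ring = 29 + 2·25 = 79
Stage 1: 29(ω_s−ω_c) = −79(ω_r−ω_c),  ω_r=0, ω_s=1
Stage 1: 29(1−ω_c) = −79(0−ω_c)  ⇒  108ω_c = 29  ⇒  ω_c = 29/108
  ⇒ ω_c¹/ω_s¹ = 29/108
Stage 2: N_ring = 16 + 2·21 = 58
Stage 2: 16(ω_s−ω_c) = −58(ω_r−ω_c),  ω_r=0, ω_s=1
Stage 2: 16(1−ω_c) = −58(0−ω_c)  ⇒  74ω_c = 16  ⇒  ω_c = 8/37
  ⇒ ω_c²/ω_s² = 8/37
Coupling ω_s² = ω_c¹ ⇒ overall = 29/108 × 8/37 = 58/999

58/999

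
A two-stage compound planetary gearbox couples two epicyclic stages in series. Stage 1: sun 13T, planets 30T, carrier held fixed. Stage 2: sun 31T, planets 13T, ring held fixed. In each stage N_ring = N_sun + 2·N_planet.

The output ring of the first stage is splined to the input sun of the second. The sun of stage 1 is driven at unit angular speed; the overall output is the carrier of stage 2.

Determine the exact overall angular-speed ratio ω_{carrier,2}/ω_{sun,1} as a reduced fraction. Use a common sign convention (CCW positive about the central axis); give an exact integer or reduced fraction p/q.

Stage 1: N_ring = 13 + 2·30 = 73
Stage 1: 13(ω_s−ω_c) = −73(ω_r−ω_c),  ω_c=0, ω_s=1
Stage 1: ω_r = 0 − (13/73)(1−0) = -13/73
  ⇒ ω_r¹/ω_s¹ = -13/73
Stage 2: N_ring = 31 + 2·13 = 57
Stage 2: 31(ω_s−ω_c) = −57(ω_r−ω_c),  ω_r=0, ω_s=1
Stage 2: 31(1−ω_c) = −57(0−ω_c)  ⇒  88ω_c = 31  ⇒  ω_c = 31/88
  ⇒ ω_c²/ω_s² = 31/88
Coupling ω_s² = ω_r¹ ⇒ overall = -13/73 × 31/88 = -403/6424

-403/6424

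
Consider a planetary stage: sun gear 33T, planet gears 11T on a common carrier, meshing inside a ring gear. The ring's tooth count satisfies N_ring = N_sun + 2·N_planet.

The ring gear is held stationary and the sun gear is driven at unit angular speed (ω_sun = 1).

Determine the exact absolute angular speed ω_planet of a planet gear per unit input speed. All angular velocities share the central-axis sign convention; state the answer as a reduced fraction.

-3/2

N_ring = 33 + 2·11 = 55
33(ω_s−ω_c) = −55(ω_r−ω_c),  ω_r=0, ω_s=1
33(1−ω_c) = −55(0−ω_c)  ⇒  88ω_c = 33  ⇒  ω_c = 3/8
sun–planet: 33·(1−3/8) = −11·(ω_p−ω_c)  ⇒  ω_p−ω_c = −(33/11)·(5/8) = -15/8
ω_p = 3/8 − 15/8 = -3/2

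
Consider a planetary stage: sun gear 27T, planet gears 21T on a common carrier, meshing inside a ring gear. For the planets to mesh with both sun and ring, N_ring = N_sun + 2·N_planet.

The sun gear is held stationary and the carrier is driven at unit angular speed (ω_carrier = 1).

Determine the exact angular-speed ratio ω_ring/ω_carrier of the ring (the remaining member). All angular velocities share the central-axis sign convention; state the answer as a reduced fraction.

N_ring = 27 + 2·21 = 69
27(ω_s−ω_c) = −69(ω_r−ω_c),  ω_s=0, ω_c=1
ω_r = 1 − (27/69)(0−1) = 32/23
ω_r/ω_c = 32/23

32/23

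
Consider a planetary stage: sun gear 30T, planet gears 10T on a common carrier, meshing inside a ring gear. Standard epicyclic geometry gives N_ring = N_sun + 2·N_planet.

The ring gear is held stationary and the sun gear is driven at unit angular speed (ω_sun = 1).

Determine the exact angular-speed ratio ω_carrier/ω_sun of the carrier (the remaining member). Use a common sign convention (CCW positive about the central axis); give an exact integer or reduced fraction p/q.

N_ring = 30 + 2·10 = 50
30(ω_s−ω_c) = −50(ω_r−ω_c),  ω_r=0, ω_s=1
30(1−ω_c) = −50(0−ω_c)  ⇒  80ω_c = 30  ⇒  ω_c = 3/8
ω_c/ω_s = 3/8

3/8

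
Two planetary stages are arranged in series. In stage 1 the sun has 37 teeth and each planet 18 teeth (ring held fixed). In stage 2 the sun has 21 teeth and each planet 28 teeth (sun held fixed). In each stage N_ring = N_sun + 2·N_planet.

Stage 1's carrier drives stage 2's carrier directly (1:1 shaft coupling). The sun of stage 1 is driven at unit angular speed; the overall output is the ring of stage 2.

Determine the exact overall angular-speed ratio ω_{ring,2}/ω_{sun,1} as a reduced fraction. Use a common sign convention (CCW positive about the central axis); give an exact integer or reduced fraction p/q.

259/605

Stage 1: N_ring = 37 + 2·18 = 73
Stage 1: 37(ω_s−ω_c) = −73(ω_r−ω_c),  ω_r=0, ω_s=1
Stage 1: 37(1−ω_c) = −73(0−ω_c)  ⇒  110ω_c = 37  ⇒  ω_c = 37/110
  ⇒ ω_c¹/ω_s¹ = 37/110
Stage 2: N_ring = 21 + 2·28 = 77
Stage 2: 21(ω_s−ω_c) = −77(ω_r−ω_c),  ω_s=0, ω_c=1
Stage 2: ω_r = 1 − (21/77)(0−1) = 14/11
  ⇒ ω_r²/ω_c² = 14/11
Coupling ω_c² = ω_c¹ ⇒ overall = 37/110 × 14/11 = 259/605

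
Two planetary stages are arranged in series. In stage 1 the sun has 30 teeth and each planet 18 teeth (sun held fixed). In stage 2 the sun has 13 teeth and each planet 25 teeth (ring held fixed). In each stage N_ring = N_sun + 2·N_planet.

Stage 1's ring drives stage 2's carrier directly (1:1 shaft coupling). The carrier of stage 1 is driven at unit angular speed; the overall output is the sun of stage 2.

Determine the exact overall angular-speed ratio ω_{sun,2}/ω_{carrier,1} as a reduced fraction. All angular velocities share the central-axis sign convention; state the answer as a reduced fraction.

1216/143

Stage 1: N_ring = 30 + 2·18 = 66
Stage 1: 30(ω_s−ω_c) = −66(ω_r−ω_c),  ω_s=0, ω_c=1
Stage 1: ω_r = 1 − (30/66)(0−1) = 16/11
  ⇒ ω_r¹/ω_c¹ = 16/11
Stage 2: N_ring = 13 + 2·25 = 63
Stage 2: 13(ω_s−ω_c) = −63(ω_r−ω_c),  ω_r=0, ω_c=1
Stage 2: ω_s = 1 − (63/13)(0−1) = 76/13
  ⇒ ω_s²/ω_c² = 76/13
Coupling ω_c² = ω_r¹ ⇒ overall = 16/11 × 76/13 = 1216/143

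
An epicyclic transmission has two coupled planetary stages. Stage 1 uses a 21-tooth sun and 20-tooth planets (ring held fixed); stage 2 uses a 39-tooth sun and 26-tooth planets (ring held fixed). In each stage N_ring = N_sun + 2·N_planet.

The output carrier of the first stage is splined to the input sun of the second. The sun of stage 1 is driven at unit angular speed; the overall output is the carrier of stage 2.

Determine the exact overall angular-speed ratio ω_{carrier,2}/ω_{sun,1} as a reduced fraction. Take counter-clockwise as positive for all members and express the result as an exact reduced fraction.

63/820

Stage 1: N_ring = 21 + 2·20 = 61
Stage 1: 21(ω_s−ω_c) = −61(ω_r−ω_c),  ω_r=0, ω_s=1
Stage 1: 21(1−ω_c) = −61(0−ω_c)  ⇒  82ω_c = 21  ⇒  ω_c = 21/82
  ⇒ ω_c¹/ω_s¹ = 21/82
Stage 2: N_ring = 39 + 2·26 = 91
Stage 2: 39(ω_s−ω_c) = −91(ω_r−ω_c),  ω_r=0, ω_s=1
Stage 2: 39(1−ω_c) = −91(0−ω_c)  ⇒  130ω_c = 39  ⇒  ω_c = 3/10
  ⇒ ω_c²/ω_s² = 3/10
Coupling ω_s² = ω_c¹ ⇒ overall = 21/82 × 3/10 = 63/820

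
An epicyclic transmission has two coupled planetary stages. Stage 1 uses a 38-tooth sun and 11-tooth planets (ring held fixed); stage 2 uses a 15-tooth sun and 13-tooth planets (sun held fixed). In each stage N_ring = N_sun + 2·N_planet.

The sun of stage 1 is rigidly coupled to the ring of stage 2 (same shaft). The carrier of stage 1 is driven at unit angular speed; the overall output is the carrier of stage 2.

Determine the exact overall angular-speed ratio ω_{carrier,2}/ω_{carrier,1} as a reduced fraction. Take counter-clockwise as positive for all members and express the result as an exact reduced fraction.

Stage 1: N_ring = 38 + 2·11 = 60
Stage 1: 38(ω_s−ω_c) = −60(ω_r−ω_c),  ω_r=0, ω_c=1
Stage 1: ω_s = 1 − (60/38)(0−1) = 49/19
  ⇒ ω_s¹/ω_c¹ = 49/19
Stage 2: N_ring = 15 + 2·13 = 41
Stage 2: 15(ω_s−ω_c) = −41(ω_r−ω_c),  ω_s=0, ω_r=1
Stage 2: 15(0−ω_c) = −41(1−ω_c)  ⇒  56ω_c = 41  ⇒  ω_c = 41/56
  ⇒ ω_c²/ω_r² = 41/56
Coupling ω_r² = ω_s¹ ⇒ overall = 49/19 × 41/56 = 287/152

287/152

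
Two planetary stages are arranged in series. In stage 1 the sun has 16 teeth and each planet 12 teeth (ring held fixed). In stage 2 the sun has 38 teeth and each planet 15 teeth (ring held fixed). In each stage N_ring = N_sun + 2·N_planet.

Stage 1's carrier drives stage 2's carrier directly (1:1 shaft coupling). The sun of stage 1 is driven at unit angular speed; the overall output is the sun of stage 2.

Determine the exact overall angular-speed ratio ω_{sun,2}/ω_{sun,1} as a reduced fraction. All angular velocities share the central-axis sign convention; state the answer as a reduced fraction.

106/133

Stage 1: N_ring = 16 + 2·12 = 40
Stage 1: 16(ω_s−ω_c) = −40(ω_r−ω_c),  ω_r=0, ω_s=1
Stage 1: 16(1−ω_c) = −40(0−ω_c)  ⇒  56ω_c = 16  ⇒  ω_c = 2/7
  ⇒ ω_c¹/ω_s¹ = 2/7
Stage 2: N_ring = 38 + 2·15 = 68
Stage 2: 38(ω_s−ω_c) = −68(ω_r−ω_c),  ω_r=0, ω_c=1
Stage 2: ω_s = 1 − (68/38)(0−1) = 53/19
  ⇒ ω_s²/ω_c² = 53/19
Coupling ω_c² = ω_c¹ ⇒ overall = 2/7 × 53/19 = 106/133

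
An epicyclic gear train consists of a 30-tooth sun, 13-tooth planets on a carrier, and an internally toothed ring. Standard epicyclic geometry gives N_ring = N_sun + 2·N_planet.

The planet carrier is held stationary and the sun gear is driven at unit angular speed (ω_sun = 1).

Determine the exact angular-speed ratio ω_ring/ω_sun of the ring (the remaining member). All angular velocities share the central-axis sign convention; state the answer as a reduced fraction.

N_ring = 30 + 2·13 = 56
30(ω_s−ω_c) = −56(ω_r−ω_c),  ω_c=0, ω_s=1
ω_r = 0 − (30/56)(1−0) = -15/28
ω_r/ω_s = -15/28

-15/28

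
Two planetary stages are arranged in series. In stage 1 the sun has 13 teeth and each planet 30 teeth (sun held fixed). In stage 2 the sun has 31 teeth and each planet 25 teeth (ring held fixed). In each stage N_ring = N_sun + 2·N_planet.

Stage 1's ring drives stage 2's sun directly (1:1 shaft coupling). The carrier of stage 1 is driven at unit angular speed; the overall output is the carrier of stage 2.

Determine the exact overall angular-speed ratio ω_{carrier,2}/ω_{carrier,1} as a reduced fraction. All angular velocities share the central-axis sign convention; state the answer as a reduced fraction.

1333/4088

Stage 1: N_ring = 13 + 2·30 = 73
Stage 1: 13(ω_s−ω_c) = −73(ω_r−ω_c),  ω_s=0, ω_c=1
Stage 1: ω_r = 1 − (13/73)(0−1) = 86/73
  ⇒ ω_r¹/ω_c¹ = 86/73
Stage 2: N_ring = 31 + 2·25 = 81
Stage 2: 31(ω_s−ω_c) = −81(ω_r−ω_c),  ω_r=0, ω_s=1
Stage 2: 31(1−ω_c) = −81(0−ω_c)  ⇒  112ω_c = 31  ⇒  ω_c = 31/112
  ⇒ ω_c²/ω_s² = 31/112
Coupling ω_s² = ω_r¹ ⇒ overall = 86/73 × 31/112 = 1333/4088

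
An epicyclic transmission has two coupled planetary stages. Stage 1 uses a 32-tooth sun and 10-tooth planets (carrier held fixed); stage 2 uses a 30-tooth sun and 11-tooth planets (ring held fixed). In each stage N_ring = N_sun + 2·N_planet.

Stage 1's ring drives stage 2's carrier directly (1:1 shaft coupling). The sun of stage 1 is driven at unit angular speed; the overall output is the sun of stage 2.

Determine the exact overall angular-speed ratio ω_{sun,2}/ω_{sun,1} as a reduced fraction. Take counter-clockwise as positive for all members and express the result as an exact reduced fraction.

-328/195

Stage 1: N_ring = 32 + 2·10 = 52
Stage 1: 32(ω_s−ω_c) = −52(ω_r−ω_c),  ω_c=0, ω_s=1
Stage 1: ω_r = 0 − (32/52)(1−0) = -8/13
  ⇒ ω_r¹/ω_s¹ = -8/13
Stage 2: N_ring = 30 + 2·11 = 52
Stage 2: 30(ω_s−ω_c) = −52(ω_r−ω_c),  ω_r=0, ω_c=1
Stage 2: ω_s = 1 − (52/30)(0−1) = 41/15
  ⇒ ω_s²/ω_c² = 41/15
Coupling ω_c² = ω_r¹ ⇒ overall = -8/13 × 41/15 = -328/195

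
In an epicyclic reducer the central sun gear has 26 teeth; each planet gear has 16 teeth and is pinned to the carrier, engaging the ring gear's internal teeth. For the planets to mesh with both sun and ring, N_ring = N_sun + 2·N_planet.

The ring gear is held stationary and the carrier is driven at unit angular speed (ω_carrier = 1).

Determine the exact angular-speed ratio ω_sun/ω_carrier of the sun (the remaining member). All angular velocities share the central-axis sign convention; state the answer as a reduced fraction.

42/13

N_ring = 26 + 2·16 = 58
26(ω_s−ω_c) = −58(ω_r−ω_c),  ω_r=0, ω_c=1
ω_s = 1 − (58/26)(0−1) = 42/13
ω_s/ω_c = 42/13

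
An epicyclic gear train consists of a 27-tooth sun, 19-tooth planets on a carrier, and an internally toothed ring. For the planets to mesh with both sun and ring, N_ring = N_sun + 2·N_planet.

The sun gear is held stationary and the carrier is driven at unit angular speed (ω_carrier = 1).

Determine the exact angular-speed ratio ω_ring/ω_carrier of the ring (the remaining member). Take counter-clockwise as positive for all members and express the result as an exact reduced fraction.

92/65

N_ring = 27 + 2·19 = 65
27(ω_s−ω_c) = −65(ω_r−ω_c),  ω_s=0, ω_c=1
ω_r = 1 − (27/65)(0−1) = 92/65
ω_r/ω_c = 92/65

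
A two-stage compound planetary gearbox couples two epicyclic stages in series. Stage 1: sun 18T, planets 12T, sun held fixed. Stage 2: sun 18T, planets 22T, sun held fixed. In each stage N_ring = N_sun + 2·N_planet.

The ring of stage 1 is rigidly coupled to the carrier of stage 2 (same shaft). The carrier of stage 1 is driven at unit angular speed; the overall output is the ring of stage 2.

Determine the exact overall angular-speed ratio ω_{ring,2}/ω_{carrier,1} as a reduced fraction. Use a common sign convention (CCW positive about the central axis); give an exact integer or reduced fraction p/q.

Stage 1: N_ring = 18 + 2·12 = 42
Stage 1: 18(ω_s−ω_c) = −42(ω_r−ω_c),  ω_s=0, ω_c=1
Stage 1: ω_r = 1 − (18/42)(0−1) = 10/7
  ⇒ ω_r¹/ω_c¹ = 10/7
Stage 2: N_ring = 18 + 2·22 = 62
Stage 2: 18(ω_s−ω_c) = −62(ω_r−ω_c),  ω_s=0, ω_c=1
Stage 2: ω_r = 1 − (18/62)(0−1) = 40/31
  ⇒ ω_r²/ω_c² = 40/31
Coupling ω_c² = ω_r¹ ⇒ overall = 10/7 × 40/31 = 400/217

400/217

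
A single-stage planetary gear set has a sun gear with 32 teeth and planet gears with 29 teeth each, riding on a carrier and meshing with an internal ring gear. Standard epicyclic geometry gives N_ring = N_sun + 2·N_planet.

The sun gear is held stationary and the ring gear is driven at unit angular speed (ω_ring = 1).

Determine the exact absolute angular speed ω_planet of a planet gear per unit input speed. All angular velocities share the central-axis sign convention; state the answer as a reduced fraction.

N_ring = 32 + 2·29 = 90
32(ω_s−ω_c) = −90(ω_r−ω_c),  ω_s=0, ω_r=1
32(0−ω_c) = −90(1−ω_c)  ⇒  122ω_c = 90  ⇒  ω_c = 45/61
sun–planet: 32·(0−45/61) = −29·(ω_p−ω_c)  ⇒  ω_p−ω_c = −(32/29)·(-45/61) = 1440/1769
ω_p = 45/61 + 1440/1769 = 45/29

45/29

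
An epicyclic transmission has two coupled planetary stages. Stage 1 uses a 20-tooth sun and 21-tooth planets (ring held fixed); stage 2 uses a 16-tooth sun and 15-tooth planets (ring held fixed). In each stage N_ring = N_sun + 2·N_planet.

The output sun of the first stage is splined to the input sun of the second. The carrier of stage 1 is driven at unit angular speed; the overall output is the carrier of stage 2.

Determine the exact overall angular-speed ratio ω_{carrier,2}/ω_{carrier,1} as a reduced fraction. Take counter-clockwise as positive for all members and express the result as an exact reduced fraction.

164/155

Stage 1: N_ring = 20 + 2·21 = 62
Stage 1: 20(ω_s−ω_c) = −62(ω_r−ω_c),  ω_r=0, ω_c=1
Stage 1: ω_s = 1 − (62/20)(0−1) = 41/10
  ⇒ ω_s¹/ω_c¹ = 41/10
Stage 2: N_ring = 16 + 2·15 = 46
Stage 2: 16(ω_s−ω_c) = −46(ω_r−ω_c),  ω_r=0, ω_s=1
Stage 2: 16(1−ω_c) = −46(0−ω_c)  ⇒  62ω_c = 16  ⇒  ω_c = 8/31
  ⇒ ω_c²/ω_s² = 8/31
Coupling ω_s² = ω_s¹ ⇒ overall = 41/10 × 8/31 = 164/155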